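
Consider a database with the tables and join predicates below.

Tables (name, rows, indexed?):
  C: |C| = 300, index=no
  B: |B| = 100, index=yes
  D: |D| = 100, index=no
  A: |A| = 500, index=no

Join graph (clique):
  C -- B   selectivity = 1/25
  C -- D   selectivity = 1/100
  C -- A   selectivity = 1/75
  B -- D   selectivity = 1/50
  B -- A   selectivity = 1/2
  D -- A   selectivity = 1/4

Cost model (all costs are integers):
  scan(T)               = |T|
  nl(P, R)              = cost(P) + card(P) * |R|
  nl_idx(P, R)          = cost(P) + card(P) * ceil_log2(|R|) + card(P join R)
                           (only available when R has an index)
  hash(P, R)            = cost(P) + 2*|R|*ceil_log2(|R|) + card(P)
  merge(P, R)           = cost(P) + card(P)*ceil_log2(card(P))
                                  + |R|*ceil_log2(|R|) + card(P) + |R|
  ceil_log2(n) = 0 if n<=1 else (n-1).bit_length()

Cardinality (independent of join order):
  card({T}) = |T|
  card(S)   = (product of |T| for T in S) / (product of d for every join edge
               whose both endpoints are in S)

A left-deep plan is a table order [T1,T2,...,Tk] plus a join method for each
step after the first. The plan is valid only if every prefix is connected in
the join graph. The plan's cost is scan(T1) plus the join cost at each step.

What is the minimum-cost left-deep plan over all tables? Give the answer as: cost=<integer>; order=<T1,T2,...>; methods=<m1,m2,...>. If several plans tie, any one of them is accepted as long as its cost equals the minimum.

Selinger DP (subsets sized 1..n):
  {C}: scan cost=300, card=300
  {B}: scan cost=100, card=100
  {D}: scan cost=100, card=100
  {A}: scan cost=500, card=500
  {BC}: card=1200; try (B,hash)→2000, (B,nl_idx)→3600, (C,merge)→3900, (B,merge)→4100, (C,hash)→5600, (C,nl)→30100 …(+1); best=2000 via (B,hash)
  {CD}: card=300; try (D,hash)→2000, (C,merge)→3900, (D,merge)→4100, (C,hash)→5600, (C,nl)→30100, (D,nl)→30300; best=2000 via (D,hash)
  {AC}: card=2000; try (C,hash)→6400, (A,merge)→8300, (C,merge)→8500, (A,hash)→9600, (A,nl)→150300, (C,nl)→150500; best=6400 via (C,hash)
  {BD}: card=200; try (B,nl_idx)→1000, (D,hash)→1600, (B,hash)→1600, (D,merge)→1700, (B,merge)→1700, (D,nl)→10100 …(+1); best=1000 via (B,nl_idx)
  {AB}: card=25000; try (B,hash)→2400, (A,merge)→5900, (B,merge)→6300, (A,hash)→9200, (B,nl_idx)→29000, (A,nl)→50100 …(+1); best=2400 via (B,hash)
  {AD}: card=12500; try (D,hash)→2400, (A,merge)→5900, (D,merge)→6300, (A,hash)→9200, (A,nl)→50100, (D,nl)→50500; best=2400 via (D,hash)
  {BCD}: card=24; try (B,hash)→3700, (B,nl_idx)→4124, (D,hash)→4600, (C,merge)→5800, (B,merge)→5800, (C,hash)→6600 …(+4); best=3700 via (B,hash)
  {ABC}: card=4000; try (B,hash)→9800, (A,hash)→12200, (A,merge)→21400, (B,nl_idx)→24400, (B,merge)→31200, (C,hash)→32800 …(+4); best=9800 via (B,hash)
  {ACD}: card=500; try (D,hash)→9800, (A,merge)→10000, (A,hash)→11300, (C,hash)→20300, (D,merge)→31200, (A,nl)→152000 …(+3); best=9800 via (D,hash)
  {ABD}: card=12500; try (A,merge)→7800, (A,hash)→10200, (B,hash)→16300, (D,hash)→28800, (A,nl)→101000, (B,nl_idx)→102400 …(+4); best=7800 via (A,merge)
  {ABCD}: card=20; try (A,merge)→8844, (B,hash)→11700, (A,hash)→12724, (B,nl_idx)→13320, (D,hash)→15200, (B,merge)→15600 …(+7); best=8844 via (A,merge)

cost=8844; order=C,D,B,A; methods=hash,hash,merge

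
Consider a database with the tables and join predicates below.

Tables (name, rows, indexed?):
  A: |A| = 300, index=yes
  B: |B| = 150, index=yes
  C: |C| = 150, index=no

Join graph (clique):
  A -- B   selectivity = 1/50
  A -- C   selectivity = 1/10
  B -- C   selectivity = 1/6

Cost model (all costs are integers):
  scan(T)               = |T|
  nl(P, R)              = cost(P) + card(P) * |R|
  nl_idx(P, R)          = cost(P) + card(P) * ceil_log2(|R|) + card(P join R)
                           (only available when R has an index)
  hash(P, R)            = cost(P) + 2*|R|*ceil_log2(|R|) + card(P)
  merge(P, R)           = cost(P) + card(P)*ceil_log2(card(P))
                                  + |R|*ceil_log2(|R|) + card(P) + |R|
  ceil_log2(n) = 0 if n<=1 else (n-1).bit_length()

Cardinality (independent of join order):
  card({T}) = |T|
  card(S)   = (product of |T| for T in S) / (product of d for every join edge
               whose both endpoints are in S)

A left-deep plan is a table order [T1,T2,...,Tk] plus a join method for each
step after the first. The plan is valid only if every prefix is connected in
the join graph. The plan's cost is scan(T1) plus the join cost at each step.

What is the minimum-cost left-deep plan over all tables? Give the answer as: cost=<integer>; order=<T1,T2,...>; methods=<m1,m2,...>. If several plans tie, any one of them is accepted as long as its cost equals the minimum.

Selinger DP (subsets sized 1..n):
  {A}: scan cost=300, card=300
  {B}: scan cost=150, card=150
  {C}: scan cost=150, card=150
  {AB}: card=900; try (A,nl_idx)→2400, (B,hash)→3000, (B,nl_idx)→3600, (A,merge)→4500, (B,merge)→4650, (A,hash)→5700 …(+2); best=2400 via (A,nl_idx)
  {AC}: card=4500; try (C,hash)→3000, (A,merge)→4500, (C,merge)→4650, (A,hash)→5700, (A,nl_idx)→6000, (A,nl)→45150 …(+1); best=3000 via (C,hash)
  {BC}: card=3750; try (C,hash)→2700, (B,hash)→2700, (C,merge)→2850, (B,merge)→2850, (B,nl_idx)→5100, (C,nl)→22650 …(+1); best=2700 via (C,hash)
  {ABC}: card=2250; try (C,hash)→5700, (B,hash)→9900, (A,hash)→11850, (C,merge)→13650, (A,nl_idx)→38700, (B,nl_idx)→41250 …(+5); best=5700 via (C,hash)

cost=5700; order=B,A,C; methods=nl_idx,hash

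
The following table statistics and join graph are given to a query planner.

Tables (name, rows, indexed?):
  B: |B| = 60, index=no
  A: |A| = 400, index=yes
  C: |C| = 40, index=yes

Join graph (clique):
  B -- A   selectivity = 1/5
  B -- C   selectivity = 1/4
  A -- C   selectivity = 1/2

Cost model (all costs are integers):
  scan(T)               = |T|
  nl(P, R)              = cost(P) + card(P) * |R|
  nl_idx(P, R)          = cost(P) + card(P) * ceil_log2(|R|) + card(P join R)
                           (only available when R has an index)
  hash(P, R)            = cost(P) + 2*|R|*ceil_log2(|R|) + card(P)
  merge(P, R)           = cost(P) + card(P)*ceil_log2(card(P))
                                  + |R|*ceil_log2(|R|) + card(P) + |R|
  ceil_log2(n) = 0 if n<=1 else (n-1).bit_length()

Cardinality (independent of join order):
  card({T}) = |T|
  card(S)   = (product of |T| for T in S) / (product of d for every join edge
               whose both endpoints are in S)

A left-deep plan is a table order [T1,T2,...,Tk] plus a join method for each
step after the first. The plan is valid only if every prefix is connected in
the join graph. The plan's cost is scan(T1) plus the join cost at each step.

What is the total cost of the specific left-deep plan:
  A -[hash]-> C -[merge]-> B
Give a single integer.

113700

step 1: scan A: cost=400, card=400
step 2: join C via hash
    card(P join C) = 400*40/(2) = 8000
    cost = 400 + 2*40*6 + 400 = 1280
step 3: join B via merge
    card(P join B) = 8000*60/(5*4) = 24000
    cost = 1280 + 8000*13 + 60*6 + 8000 + 60 = 113700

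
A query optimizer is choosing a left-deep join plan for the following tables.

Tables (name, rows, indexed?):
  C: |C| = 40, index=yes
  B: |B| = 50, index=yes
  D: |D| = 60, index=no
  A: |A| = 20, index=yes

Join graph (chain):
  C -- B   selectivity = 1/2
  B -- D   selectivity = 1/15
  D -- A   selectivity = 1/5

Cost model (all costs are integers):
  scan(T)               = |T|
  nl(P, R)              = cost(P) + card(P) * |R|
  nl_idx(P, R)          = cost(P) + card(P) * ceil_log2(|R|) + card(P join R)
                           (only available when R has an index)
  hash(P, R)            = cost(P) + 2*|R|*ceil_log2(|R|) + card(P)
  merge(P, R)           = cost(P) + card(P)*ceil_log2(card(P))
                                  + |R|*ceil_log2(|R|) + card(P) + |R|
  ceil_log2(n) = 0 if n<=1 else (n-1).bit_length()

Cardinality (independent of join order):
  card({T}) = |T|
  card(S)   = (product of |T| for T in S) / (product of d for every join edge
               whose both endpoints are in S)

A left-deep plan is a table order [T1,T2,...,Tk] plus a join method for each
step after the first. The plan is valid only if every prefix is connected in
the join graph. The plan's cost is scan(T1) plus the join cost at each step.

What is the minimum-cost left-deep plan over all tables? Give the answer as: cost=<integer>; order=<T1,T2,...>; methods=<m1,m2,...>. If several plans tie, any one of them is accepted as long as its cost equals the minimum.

Selinger DP (subsets sized 1..n):
  {C}: scan cost=40, card=40
  {B}: scan cost=50, card=50
  {D}: scan cost=60, card=60
  {A}: scan cost=20, card=20
  {BC}: card=1000; try (C,hash)→580, (B,merge)→670, (C,merge)→680, (B,hash)→680, (B,nl_idx)→1280, (C,nl_idx)→1350 …(+2); best=580 via (C,hash)
  {BD}: card=200; try (B,nl_idx)→620, (B,hash)→720, (D,hash)→820, (D,merge)→820, (B,merge)→830, (D,nl)→3050 …(+1); best=620 via (B,nl_idx)
  {AD}: card=240; try (A,hash)→320, (D,merge)→560, (A,merge)→600, (A,nl_idx)→600, (D,hash)→760, (D,nl)→1220 …(+1); best=320 via (A,hash)
  {BCD}: card=4000; try (C,hash)→1300, (D,hash)→2300, (C,merge)→2700, (C,nl_idx)→5820, (C,nl)→8620, (D,merge)→12000 …(+1); best=1300 via (C,hash)
  {ABD}: card=800; try (A,hash)→1020, (B,hash)→1160, (A,nl_idx)→2420, (A,merge)→2540, (B,nl_idx)→2560, (B,merge)→2830 …(+2); best=1020 via (A,hash)
  {ABCD}: card=16000; try (C,hash)→2300, (A,hash)→5500, (C,merge)→10100, (C,nl_idx)→21820, (C,nl)→33020, (A,nl_idx)→37300 …(+2); best=2300 via (C,hash)

cost=2300; order=D,B,A,C; methods=nl_idx,hash,hash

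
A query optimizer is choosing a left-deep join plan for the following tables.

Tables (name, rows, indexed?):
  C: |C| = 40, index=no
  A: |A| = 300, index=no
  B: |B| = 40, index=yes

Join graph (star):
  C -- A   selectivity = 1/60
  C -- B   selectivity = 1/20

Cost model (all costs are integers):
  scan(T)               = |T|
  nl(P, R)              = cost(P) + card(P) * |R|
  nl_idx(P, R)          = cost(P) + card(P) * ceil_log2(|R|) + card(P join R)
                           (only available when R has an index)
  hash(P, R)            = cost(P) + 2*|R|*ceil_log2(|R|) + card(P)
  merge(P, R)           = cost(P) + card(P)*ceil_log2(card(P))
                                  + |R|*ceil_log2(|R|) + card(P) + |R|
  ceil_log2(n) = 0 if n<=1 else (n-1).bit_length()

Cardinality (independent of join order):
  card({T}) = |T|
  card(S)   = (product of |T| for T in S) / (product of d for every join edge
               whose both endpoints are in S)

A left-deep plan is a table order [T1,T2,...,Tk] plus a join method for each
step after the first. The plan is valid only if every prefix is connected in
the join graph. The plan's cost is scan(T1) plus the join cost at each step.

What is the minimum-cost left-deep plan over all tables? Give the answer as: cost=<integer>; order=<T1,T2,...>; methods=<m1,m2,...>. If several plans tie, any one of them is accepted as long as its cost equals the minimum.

Selinger DP (subsets sized 1..n):
  {C}: scan cost=40, card=40
  {A}: scan cost=300, card=300
  {B}: scan cost=40, card=40
  {AC}: card=200; try (C,hash)→1080, (A,merge)→3320, (C,merge)→3580, (A,hash)→5480, (A,nl)→12040, (C,nl)→12300; best=1080 via (C,hash)
  {BC}: card=80; try (B,nl_idx)→360, (C,hash)→560, (B,hash)→560, (C,merge)→600, (B,merge)→600, (C,nl)→1640 …(+1); best=360 via (B,nl_idx)
  {ABC}: card=400; try (B,hash)→1760, (B,nl_idx)→2680, (B,merge)→3160, (A,merge)→4000, (A,hash)→5840, (B,nl)→9080 …(+1); best=1760 via (B,hash)

cost=1760; order=A,C,B; methods=hash,hash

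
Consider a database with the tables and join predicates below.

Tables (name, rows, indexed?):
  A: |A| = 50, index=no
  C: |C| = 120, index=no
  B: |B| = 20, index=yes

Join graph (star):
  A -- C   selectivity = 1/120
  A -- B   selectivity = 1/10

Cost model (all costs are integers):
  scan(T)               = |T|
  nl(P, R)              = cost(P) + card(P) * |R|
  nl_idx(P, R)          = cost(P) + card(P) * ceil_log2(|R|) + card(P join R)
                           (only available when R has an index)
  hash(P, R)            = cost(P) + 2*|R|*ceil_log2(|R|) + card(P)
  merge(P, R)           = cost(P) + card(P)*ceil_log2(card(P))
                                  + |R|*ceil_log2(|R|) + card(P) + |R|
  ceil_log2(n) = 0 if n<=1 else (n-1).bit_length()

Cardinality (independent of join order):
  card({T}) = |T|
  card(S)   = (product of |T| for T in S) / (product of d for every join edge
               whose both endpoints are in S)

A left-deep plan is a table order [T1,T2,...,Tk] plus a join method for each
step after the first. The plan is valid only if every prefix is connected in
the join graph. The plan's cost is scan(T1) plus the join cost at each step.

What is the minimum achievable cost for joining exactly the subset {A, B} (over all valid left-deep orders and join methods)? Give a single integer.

300

Selinger DP over subsets of {A,B}:
  {A}: scan cost=50, card=50
  {B}: scan cost=20, card=20
  {AB}: card=100; try (B,hash)→300, (B,nl_idx)→400, (A,merge)→490, (B,merge)→520, (A,hash)→640, (A,nl)→1020 …(+1); best=300 via (B,hash)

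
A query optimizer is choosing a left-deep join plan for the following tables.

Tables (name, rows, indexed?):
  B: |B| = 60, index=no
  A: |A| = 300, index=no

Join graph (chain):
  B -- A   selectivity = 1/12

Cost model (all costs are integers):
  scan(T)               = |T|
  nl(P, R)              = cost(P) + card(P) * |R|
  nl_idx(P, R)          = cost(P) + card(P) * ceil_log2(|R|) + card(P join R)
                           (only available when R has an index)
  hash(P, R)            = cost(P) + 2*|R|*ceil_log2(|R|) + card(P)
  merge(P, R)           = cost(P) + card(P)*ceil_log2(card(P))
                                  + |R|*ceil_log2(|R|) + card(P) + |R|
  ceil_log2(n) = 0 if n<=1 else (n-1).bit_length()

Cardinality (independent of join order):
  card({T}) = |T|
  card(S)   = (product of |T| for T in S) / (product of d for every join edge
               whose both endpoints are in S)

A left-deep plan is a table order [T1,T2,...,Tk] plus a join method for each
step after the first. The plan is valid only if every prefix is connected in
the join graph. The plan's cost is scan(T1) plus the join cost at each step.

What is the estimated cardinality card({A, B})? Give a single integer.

Tables in S: A(300), B(60)
Edges inside S: B-A(d=12)
numerator = 300 * 60 = 18000
denominator = 12 = 12
card(S) = 18000 / 12 = 1500

1500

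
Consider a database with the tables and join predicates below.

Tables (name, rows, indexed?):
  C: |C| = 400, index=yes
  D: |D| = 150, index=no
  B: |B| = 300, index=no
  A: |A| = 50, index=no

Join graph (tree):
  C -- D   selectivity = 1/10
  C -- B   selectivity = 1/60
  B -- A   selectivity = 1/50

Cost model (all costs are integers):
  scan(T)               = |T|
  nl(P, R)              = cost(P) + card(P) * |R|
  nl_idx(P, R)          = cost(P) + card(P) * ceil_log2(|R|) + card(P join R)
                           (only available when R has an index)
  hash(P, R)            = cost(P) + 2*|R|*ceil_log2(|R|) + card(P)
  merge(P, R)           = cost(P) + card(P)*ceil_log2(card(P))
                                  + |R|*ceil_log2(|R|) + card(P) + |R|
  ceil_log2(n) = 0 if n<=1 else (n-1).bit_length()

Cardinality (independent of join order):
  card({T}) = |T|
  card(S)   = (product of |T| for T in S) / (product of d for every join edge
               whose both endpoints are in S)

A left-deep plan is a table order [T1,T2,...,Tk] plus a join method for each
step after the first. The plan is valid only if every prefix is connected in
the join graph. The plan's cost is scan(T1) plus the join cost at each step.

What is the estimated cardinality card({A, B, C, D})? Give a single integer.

Tables in S: A(50), B(300), C(400), D(150)
Edges inside S: C-D(d=10), C-B(d=60), B-A(d=50)
numerator = 50 * 300 * 400 * 150 = 900000000
denominator = 10 * 60 * 50 = 30000
card(S) = 900000000 / 30000 = 30000

30000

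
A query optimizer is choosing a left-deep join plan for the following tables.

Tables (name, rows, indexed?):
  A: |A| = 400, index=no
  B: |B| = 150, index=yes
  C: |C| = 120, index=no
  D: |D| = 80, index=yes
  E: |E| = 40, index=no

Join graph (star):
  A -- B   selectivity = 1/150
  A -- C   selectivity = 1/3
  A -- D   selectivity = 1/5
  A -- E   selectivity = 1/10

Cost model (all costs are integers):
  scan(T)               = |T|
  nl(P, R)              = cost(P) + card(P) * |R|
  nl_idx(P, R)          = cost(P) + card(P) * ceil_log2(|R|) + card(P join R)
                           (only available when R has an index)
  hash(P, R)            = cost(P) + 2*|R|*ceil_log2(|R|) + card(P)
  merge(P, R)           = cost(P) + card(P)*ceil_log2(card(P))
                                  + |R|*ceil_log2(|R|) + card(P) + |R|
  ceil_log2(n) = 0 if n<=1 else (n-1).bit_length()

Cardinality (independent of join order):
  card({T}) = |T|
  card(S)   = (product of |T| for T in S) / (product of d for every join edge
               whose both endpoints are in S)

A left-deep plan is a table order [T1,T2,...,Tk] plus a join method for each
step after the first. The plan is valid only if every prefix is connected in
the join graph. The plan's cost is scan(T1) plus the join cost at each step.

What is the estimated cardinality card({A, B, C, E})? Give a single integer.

64000

Tables in S: A(400), B(150), C(120), E(40)
Edges inside S: A-B(d=150), A-C(d=3), A-E(d=10)
numerator = 400 * 150 * 120 * 40 = 288000000
denominator = 150 * 3 * 10 = 4500
card(S) = 288000000 / 4500 = 64000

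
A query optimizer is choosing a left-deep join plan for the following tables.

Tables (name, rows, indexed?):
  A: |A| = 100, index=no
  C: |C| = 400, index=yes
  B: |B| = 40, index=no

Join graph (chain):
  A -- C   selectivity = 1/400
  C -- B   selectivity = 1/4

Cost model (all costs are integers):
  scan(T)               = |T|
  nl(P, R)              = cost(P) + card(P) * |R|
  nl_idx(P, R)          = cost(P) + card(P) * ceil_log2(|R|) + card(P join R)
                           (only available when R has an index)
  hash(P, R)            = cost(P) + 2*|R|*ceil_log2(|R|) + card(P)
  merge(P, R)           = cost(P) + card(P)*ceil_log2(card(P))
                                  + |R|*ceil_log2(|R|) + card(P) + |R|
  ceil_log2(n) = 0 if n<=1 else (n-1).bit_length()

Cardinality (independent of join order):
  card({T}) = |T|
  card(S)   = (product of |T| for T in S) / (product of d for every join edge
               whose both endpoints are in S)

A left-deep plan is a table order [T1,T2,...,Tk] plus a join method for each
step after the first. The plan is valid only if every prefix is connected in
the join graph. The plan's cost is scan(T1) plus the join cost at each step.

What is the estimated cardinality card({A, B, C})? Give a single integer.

1000

Tables in S: A(100), B(40), C(400)
Edges inside S: A-C(d=400), C-B(d=4)
numerator = 100 * 40 * 400 = 1600000
denominator = 400 * 4 = 1600
card(S) = 1600000 / 1600 = 1000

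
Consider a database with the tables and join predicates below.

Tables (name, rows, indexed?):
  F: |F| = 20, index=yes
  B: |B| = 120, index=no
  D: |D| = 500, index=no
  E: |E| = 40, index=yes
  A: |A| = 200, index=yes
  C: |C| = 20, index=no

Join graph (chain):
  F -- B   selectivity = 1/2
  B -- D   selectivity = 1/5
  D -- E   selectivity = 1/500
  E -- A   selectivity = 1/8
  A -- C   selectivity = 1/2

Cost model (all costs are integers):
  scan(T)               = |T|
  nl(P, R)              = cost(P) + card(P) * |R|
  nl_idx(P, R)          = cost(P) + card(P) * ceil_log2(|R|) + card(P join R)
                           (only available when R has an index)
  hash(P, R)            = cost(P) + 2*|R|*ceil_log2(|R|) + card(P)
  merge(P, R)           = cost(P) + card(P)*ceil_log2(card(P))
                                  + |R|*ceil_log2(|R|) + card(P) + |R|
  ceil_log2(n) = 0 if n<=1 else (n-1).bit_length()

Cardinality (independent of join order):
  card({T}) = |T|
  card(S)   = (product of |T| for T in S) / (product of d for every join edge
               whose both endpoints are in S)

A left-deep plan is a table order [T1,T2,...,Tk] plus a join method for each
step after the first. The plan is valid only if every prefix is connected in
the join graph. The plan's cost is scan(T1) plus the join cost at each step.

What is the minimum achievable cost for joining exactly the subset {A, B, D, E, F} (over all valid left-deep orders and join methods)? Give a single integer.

Selinger DP over subsets of {A,B,D,E,F}:
  {F}: scan cost=20, card=20
  {B}: scan cost=120, card=120
  {D}: scan cost=500, card=500
  {E}: scan cost=40, card=40
  {A}: scan cost=200, card=200
  {BF}: card=1200; try (F,hash)→440, (B,merge)→1100, (F,merge)→1200, (B,hash)→1720, (F,nl_idx)→1920, (B,nl)→2420 …(+1); best=440 via (F,hash)
  {BD}: card=12000; try (B,hash)→2680, (D,merge)→6080, (B,merge)→6460, (D,hash)→9240, (D,nl)→60120, (B,nl)→60500; best=2680 via (B,hash)
  {DE}: card=40; try (E,hash)→1480, (E,nl_idx)→3540, (D,merge)→5320, (E,merge)→5780, (D,hash)→9080, (D,nl)→20040 …(+1); best=1480 via (E,hash)
  {AE}: card=1000; try (E,hash)→880, (A,nl_idx)→1360, (A,merge)→2120, (E,merge)→2280, (E,nl_idx)→2400, (A,hash)→3280 …(+2); best=880 via (E,hash)
  {BDF}: card=120000; try (D,hash)→10640, (F,hash)→14880, (D,merge)→19840, (F,nl_idx)→182680, (F,merge)→182800, (F,nl)→242680 …(+1); best=10640 via (D,hash)
  {BDE}: card=960; try (B,merge)→2720, (B,hash)→3200, (B,nl)→6280, (E,hash)→15160, (E,nl_idx)→75640, (E,merge)→182960 …(+1); best=2720 via (B,merge)
  {ADE}: card=1000; try (A,nl_idx)→2800, (A,merge)→3560, (A,hash)→4720, (A,nl)→9480, (D,hash)→10880, (D,merge)→16880 …(+1); best=2800 via (A,nl_idx)
  {BDEF}: card=9600; try (F,hash)→3880, (F,merge)→13400, (F,nl_idx)→17120, (F,nl)→21920, (E,hash)→131120, (E,nl_idx)→740240 …(+2); best=3880 via (F,hash)
  {ABDE}: card=24000; try (B,hash)→5480, (A,hash)→6880, (B,merge)→14760, (A,merge)→15080, (A,nl_idx)→34400, (B,nl)→122800 …(+1); best=5480 via (B,hash)
  {ABDEF}: card=240000; try (A,hash)→16680, (F,hash)→29680, (A,merge)→149680, (A,nl_idx)→320680, (F,nl_idx)→365480, (F,merge)→389600 …(+2); best=16680 via (A,hash)

16680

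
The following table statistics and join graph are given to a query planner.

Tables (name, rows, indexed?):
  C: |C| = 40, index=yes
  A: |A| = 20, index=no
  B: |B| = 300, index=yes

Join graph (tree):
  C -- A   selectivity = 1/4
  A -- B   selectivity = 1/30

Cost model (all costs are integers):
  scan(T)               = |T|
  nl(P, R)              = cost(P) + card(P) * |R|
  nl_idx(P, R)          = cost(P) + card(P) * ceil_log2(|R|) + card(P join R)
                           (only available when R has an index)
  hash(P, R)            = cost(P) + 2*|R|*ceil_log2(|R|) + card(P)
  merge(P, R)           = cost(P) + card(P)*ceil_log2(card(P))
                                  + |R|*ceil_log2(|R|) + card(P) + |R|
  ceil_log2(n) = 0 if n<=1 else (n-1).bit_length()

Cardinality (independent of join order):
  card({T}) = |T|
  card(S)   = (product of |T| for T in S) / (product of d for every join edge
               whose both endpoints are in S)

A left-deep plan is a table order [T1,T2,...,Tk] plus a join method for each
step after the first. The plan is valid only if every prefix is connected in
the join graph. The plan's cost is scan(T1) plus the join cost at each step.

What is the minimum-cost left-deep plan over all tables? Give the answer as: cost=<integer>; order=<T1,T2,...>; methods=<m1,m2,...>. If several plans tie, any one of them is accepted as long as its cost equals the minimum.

Selinger DP (subsets sized 1..n):
  {C}: scan cost=40, card=40
  {A}: scan cost=20, card=20
  {B}: scan cost=300, card=300
  {AC}: card=200; try (A,hash)→280, (C,nl_idx)→340, (C,merge)→420, (A,merge)→440, (C,hash)→520, (C,nl)→820 …(+1); best=280 via (A,hash)
  {AB}: card=200; try (B,nl_idx)→400, (A,hash)→800, (B,merge)→3140, (A,merge)→3420, (B,hash)→5440, (B,nl)→6020 …(+1); best=400 via (B,nl_idx)
  {ABC}: card=2000; try (C,hash)→1080, (C,merge)→2480, (C,nl_idx)→3600, (B,nl_idx)→4080, (B,merge)→5080, (B,hash)→5880 …(+2); best=1080 via (C,hash)

cost=1080; order=A,B,C; methods=nl_idx,hash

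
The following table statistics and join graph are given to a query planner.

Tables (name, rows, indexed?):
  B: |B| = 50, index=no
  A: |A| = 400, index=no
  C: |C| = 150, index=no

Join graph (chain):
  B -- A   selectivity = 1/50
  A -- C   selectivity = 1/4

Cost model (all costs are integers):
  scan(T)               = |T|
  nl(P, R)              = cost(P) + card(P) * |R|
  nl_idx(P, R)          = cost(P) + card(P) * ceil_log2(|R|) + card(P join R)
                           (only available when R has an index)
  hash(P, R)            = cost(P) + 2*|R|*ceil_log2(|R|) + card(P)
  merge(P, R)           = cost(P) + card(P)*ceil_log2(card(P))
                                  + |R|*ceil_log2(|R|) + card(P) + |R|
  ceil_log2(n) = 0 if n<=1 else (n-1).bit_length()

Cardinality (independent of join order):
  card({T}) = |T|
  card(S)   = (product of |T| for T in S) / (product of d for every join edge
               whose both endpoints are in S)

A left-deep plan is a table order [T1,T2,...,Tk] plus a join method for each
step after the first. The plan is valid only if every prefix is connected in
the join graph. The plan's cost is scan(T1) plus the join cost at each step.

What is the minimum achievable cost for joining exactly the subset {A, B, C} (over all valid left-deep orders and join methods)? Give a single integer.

4200

Selinger DP over subsets of {A,B,C}:
  {B}: scan cost=50, card=50
  {A}: scan cost=400, card=400
  {C}: scan cost=150, card=150
  {AB}: card=400; try (B,hash)→1400, (A,merge)→4400, (B,merge)→4750, (A,hash)→7300, (A,nl)→20050, (B,nl)→20400; best=1400 via (B,hash)
  {AC}: card=15000; try (C,hash)→3200, (A,merge)→5500, (C,merge)→5750, (A,hash)→7500, (A,nl)→60150, (C,nl)→60400; best=3200 via (C,hash)
  {ABC}: card=15000; try (C,hash)→4200, (C,merge)→6750, (B,hash)→18800, (C,nl)→61400, (B,merge)→228550, (B,nl)→753200; best=4200 via (C,hash)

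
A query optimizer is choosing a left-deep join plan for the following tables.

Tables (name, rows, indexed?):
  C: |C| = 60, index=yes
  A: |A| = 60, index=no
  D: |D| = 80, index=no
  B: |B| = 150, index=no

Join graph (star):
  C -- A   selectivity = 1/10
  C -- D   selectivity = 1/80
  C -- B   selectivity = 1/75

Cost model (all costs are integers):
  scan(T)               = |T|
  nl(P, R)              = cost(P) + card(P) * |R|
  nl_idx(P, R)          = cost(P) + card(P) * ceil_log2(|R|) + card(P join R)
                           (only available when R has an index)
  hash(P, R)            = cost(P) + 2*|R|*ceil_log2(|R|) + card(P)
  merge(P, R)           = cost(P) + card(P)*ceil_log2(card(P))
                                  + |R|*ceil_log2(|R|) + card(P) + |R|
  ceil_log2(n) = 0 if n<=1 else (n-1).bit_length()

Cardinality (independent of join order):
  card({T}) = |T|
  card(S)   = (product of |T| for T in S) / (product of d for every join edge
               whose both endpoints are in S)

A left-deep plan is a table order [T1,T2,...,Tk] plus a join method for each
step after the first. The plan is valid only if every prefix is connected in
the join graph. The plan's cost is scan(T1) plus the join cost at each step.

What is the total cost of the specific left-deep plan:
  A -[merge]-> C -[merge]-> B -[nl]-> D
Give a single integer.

63450

step 1: scan A: cost=60, card=60
step 2: join C via merge
    card(P join C) = 60*60/(10) = 360
    cost = 60 + 60*6 + 60*6 + 60 + 60 = 900
step 3: join B via merge
    card(P join B) = 360*150/(75) = 720
    cost = 900 + 360*9 + 150*8 + 360 + 150 = 5850
step 4: join D via nl
    card(P join D) = 720*80/(80) = 720
    cost = 5850 + 720*80 = 63450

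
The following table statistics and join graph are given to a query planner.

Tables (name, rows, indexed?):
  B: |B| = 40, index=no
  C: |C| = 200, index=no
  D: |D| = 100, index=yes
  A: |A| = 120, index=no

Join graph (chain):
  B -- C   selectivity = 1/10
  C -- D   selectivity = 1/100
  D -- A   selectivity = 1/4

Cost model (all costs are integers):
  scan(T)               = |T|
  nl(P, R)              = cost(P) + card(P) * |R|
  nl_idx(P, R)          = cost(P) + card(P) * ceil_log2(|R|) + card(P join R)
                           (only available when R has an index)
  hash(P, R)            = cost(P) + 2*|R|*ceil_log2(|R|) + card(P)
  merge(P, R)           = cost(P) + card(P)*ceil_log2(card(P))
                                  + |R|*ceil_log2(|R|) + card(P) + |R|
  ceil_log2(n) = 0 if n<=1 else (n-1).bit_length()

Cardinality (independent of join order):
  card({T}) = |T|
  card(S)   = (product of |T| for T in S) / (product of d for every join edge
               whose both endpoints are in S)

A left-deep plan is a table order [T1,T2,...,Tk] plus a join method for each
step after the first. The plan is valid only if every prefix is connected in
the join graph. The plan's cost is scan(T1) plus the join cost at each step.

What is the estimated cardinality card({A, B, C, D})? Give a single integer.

Tables in S: A(120), B(40), C(200), D(100)
Edges inside S: B-C(d=10), C-D(d=100), D-A(d=4)
numerator = 120 * 40 * 200 * 100 = 96000000
denominator = 10 * 100 * 4 = 4000
card(S) = 96000000 / 4000 = 24000

24000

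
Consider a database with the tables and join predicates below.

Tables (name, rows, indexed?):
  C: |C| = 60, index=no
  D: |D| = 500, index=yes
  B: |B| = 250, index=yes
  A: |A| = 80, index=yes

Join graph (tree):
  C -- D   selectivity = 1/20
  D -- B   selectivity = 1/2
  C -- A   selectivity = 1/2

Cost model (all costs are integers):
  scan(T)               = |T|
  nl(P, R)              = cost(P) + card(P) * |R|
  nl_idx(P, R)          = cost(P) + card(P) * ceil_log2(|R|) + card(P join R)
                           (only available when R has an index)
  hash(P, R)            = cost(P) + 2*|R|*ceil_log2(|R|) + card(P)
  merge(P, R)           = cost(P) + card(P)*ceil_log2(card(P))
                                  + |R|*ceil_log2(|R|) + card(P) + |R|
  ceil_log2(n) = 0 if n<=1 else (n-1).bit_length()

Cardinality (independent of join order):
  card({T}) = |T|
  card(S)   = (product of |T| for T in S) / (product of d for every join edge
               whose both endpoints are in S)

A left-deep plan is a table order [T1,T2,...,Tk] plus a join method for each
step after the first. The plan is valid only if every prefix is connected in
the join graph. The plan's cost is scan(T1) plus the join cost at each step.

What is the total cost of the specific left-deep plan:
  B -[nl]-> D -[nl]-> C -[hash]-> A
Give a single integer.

4063870

step 1: scan B: cost=250, card=250
step 2: join D via nl
    card(P join D) = 250*500/(2) = 62500
    cost = 250 + 250*500 = 125250
step 3: join C via nl
    card(P join C) = 62500*60/(20) = 187500
    cost = 125250 + 62500*60 = 3875250
step 4: join A via hash
    card(P join A) = 187500*80/(2) = 7500000
    cost = 3875250 + 2*80*7 + 187500 = 4063870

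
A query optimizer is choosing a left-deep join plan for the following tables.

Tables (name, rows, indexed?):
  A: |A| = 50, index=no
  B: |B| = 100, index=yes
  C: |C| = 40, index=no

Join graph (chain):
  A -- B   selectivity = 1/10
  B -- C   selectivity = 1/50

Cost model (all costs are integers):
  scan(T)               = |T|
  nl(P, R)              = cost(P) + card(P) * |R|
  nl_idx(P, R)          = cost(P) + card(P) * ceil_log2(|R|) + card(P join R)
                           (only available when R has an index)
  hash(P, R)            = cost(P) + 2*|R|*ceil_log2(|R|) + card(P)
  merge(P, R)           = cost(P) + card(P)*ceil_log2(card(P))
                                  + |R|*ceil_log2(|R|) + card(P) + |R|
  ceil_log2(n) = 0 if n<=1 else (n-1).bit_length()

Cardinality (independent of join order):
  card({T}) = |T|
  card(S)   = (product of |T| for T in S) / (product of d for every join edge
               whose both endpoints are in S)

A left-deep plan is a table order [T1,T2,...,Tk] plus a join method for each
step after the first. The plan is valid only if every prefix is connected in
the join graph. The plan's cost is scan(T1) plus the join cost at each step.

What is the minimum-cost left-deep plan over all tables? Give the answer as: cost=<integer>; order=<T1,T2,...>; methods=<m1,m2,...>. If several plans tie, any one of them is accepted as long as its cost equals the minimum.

cost=1080; order=C,B,A; methods=nl_idx,hash

Selinger DP (subsets sized 1..n):
  {A}: scan cost=50, card=50
  {B}: scan cost=100, card=100
  {C}: scan cost=40, card=40
  {AB}: card=500; try (A,hash)→800, (B,nl_idx)→900, (B,merge)→1200, (A,merge)→1250, (B,hash)→1500, (B,nl)→5050 …(+1); best=800 via (A,hash)
  {BC}: card=80; try (B,nl_idx)→400, (C,hash)→680, (B,merge)→1120, (C,merge)→1180, (B,hash)→1480, (B,nl)→4040 …(+1); best=400 via (B,nl_idx)
  {ABC}: card=400; try (A,hash)→1080, (A,merge)→1390, (C,hash)→1780, (A,nl)→4400, (C,merge)→6080, (C,nl)→20800; best=1080 via (A,hash)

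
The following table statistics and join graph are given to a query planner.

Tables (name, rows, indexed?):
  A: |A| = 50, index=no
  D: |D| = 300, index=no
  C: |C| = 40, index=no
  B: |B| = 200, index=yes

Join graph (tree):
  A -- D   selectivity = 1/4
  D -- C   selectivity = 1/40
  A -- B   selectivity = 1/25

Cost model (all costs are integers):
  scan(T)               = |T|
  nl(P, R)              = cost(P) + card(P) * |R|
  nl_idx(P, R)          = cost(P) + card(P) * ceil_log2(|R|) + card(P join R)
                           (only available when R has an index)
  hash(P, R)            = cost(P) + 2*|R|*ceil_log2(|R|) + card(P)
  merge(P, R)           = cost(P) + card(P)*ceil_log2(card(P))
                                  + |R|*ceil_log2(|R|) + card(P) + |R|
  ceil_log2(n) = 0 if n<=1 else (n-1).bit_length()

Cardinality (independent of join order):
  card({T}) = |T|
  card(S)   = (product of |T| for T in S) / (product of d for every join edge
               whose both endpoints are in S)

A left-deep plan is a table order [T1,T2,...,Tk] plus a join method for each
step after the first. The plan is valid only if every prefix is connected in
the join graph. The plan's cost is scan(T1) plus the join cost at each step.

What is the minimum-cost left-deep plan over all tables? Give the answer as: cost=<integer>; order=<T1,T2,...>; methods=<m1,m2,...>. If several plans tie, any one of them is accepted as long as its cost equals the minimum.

cost=8930; order=D,C,A,B; methods=hash,hash,hash

Selinger DP (subsets sized 1..n):
  {A}: scan cost=50, card=50
  {D}: scan cost=300, card=300
  {C}: scan cost=40, card=40
  {B}: scan cost=200, card=200
  {AD}: card=3750; try (A,hash)→1200, (D,merge)→3400, (A,merge)→3650, (D,hash)→5500, (D,nl)→15050, (A,nl)→15300; best=1200 via (A,hash)
  {AB}: card=400; try (B,nl_idx)→850, (A,hash)→1000, (B,merge)→2200, (A,merge)→2350, (B,hash)→3300, (B,nl)→10050 …(+1); best=850 via (B,nl_idx)
  {CD}: card=300; try (C,hash)→1080, (D,merge)→3320, (C,merge)→3580, (D,hash)→5480, (D,nl)→12040, (C,nl)→12300; best=1080 via (C,hash)
  {ACD}: card=3750; try (A,hash)→1980, (A,merge)→4430, (C,hash)→5430, (A,nl)→16080, (C,merge)→50230, (C,nl)→151200; best=1980 via (A,hash)
  {ABD}: card=30000; try (D,hash)→6650, (D,merge)→7850, (B,hash)→8150, (B,merge)→51750, (B,nl_idx)→61200, (D,nl)→120850 …(+1); best=6650 via (D,hash)
  {ABCD}: card=30000; try (B,hash)→8930, (C,hash)→37130, (B,merge)→52530, (B,nl_idx)→61980, (C,merge)→486930, (B,nl)→751980 …(+1); best=8930 via (B,hash)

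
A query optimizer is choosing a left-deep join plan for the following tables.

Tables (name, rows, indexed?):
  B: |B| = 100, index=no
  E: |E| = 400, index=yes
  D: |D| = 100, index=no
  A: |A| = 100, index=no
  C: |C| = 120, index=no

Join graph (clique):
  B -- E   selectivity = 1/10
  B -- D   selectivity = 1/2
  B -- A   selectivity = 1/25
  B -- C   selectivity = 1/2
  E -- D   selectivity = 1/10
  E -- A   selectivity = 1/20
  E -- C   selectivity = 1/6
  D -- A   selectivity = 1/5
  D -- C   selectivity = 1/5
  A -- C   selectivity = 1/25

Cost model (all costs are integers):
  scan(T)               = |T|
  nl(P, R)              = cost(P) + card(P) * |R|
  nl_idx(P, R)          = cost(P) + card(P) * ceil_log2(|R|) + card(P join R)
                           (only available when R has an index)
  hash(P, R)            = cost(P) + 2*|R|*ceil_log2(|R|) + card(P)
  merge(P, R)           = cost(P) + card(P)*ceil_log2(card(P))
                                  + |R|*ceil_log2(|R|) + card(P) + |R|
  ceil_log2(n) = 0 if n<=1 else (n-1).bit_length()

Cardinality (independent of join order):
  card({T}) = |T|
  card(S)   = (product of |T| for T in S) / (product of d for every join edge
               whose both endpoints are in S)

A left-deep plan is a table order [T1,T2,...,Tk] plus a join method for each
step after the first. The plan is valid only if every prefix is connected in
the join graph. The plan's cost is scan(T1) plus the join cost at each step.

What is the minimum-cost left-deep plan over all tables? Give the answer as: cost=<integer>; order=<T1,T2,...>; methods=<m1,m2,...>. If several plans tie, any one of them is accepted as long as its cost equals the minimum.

cost=9800; order=E,A,B,C,D; methods=hash,hash,hash,hash

Selinger DP (subsets sized 1..n):
  {B}: scan cost=100, card=100
  {E}: scan cost=400, card=400
  {D}: scan cost=100, card=100
  {A}: scan cost=100, card=100
  {C}: scan cost=120, card=120
  {BE}: card=4000; try (B,hash)→2200, (E,merge)→4900, (E,nl_idx)→5000, (B,merge)→5200, (E,hash)→7400, (E,nl)→40100 …(+1); best=2200 via (B,hash)
  {BD}: card=5000; try (D,hash)→1600, (B,hash)→1600, (D,merge)→1700, (B,merge)→1700, (D,nl)→10100, (B,nl)→10100; best=1600 via (D,hash)
  {AB}: card=400; try (B,hash)→1600, (A,hash)→1600, (B,merge)→1700, (A,merge)→1700, (B,nl)→10100, (A,nl)→10100; best=1600 via (B,hash)
  {BC}: card=6000; try (B,hash)→1640, (C,merge)→1860, (C,hash)→1880, (B,merge)→1880, (C,nl)→12100, (B,nl)→12120; best=1640 via (B,hash)
  {DE}: card=4000; try (D,hash)→2200, (E,merge)→4900, (E,nl_idx)→5000, (D,merge)→5200, (E,hash)→7400, (E,nl)→40100 …(+1); best=2200 via (D,hash)
  {AE}: card=2000; try (A,hash)→2200, (E,nl_idx)→3000, (E,merge)→4900, (A,merge)→5200, (E,hash)→7400, (E,nl)→40100 …(+1); best=2200 via (A,hash)
  {CE}: card=8000; try (C,hash)→2480, (E,merge)→5080, (C,merge)→5360, (E,hash)→7440, (E,nl_idx)→9200, (E,nl)→48120 …(+1); best=2480 via (C,hash)
  {AD}: card=2000; try (D,hash)→1600, (A,hash)→1600, (D,merge)→1700, (A,merge)→1700, (D,nl)→10100, (A,nl)→10100; best=1600 via (D,hash)
  {CD}: card=2400; try (D,hash)→1640, (C,merge)→1860, (D,merge)→1880, (C,hash)→1880, (C,nl)→12100, (D,nl)→12120; best=1640 via (D,hash)
  {AC}: card=480; try (A,hash)→1640, (C,merge)→1860, (C,hash)→1880, (A,merge)→1880, (C,nl)→12100, (A,nl)→12120; best=1640 via (A,hash)
  {BDE}: card=20000; try (D,hash)→7600, (B,hash)→7600, (E,hash)→13800, (D,merge)→55000, (B,merge)→55000, (E,nl_idx)→66600 …(+4); best=7600 via (D,hash)
  {ABE}: card=800; try (B,hash)→5600, (E,nl_idx)→6000, (A,hash)→7600, (E,hash)→9200, (E,merge)→9600, (B,merge)→27000 …(+4); best=5600 via (B,hash)
  {BCE}: card=40000; try (C,hash)→7880, (B,hash)→11880, (E,hash)→14840, (C,merge)→55160, (E,merge)→89640, (E,nl_idx)→95640 …(+4); best=7880 via (C,hash)
  {ABD}: card=4000; try (D,hash)→3400, (B,hash)→5000, (D,merge)→6400, (A,hash)→8000, (B,merge)→26400, (D,nl)→41600 …(+3); best=3400 via (D,hash)
  {BCD}: card=60000; try (B,hash)→5440, (C,hash)→8280, (D,hash)→9040, (B,merge)→33640, (C,merge)→72560, (D,merge)→86440 …(+3); best=5440 via (B,hash)
  {ABC}: card=960; try (B,hash)→3520, (C,hash)→3680, (C,merge)→6560, (B,merge)→7240, (A,hash)→9040, (C,nl)→49600 …(+3); best=3520 via (B,hash)
  {ADE}: card=4000; try (D,hash)→5600, (A,hash)→7600, (E,hash)→10800, (E,nl_idx)→23600, (D,merge)→27000, (E,merge)→29600 …(+4); best=5600 via (D,hash)
  {CDE}: card=16000; try (C,hash)→7880, (E,hash)→11240, (D,hash)→11880, (E,merge)→36840, (E,nl_idx)→39240, (C,merge)→55160 …(+4); best=7880 via (C,hash)
  {ACE}: card=1600; try (C,hash)→5880, (E,nl_idx)→7560, (E,hash)→9320, (E,merge)→10440, (A,hash)→11880, (C,merge)→27160 …(+4); best=5880 via (C,hash)
  {ACD}: card=1920; try (D,hash)→3520, (C,hash)→5280, (A,hash)→5440, (D,merge)→7240, (C,merge)→26560, (A,merge)→33640 …(+3); best=3520 via (D,hash)
  {ABDE}: card=800; try (D,hash)→7800, (B,hash)→11000, (E,hash)→14600, (D,merge)→15200, (A,hash)→29000, (E,nl_idx)→40200 …(+7); best=7800 via (D,hash)
  {BCDE}: card=40000; try (B,hash)→25280, (C,hash)→29280, (D,hash)→49280, (E,hash)→72640, (B,merge)→248680, (C,merge)→328560 …(+7); best=25280 via (B,hash)
  {ABCE}: card=320; try (C,hash)→8080, (B,hash)→8880, (E,hash)→11680, (E,nl_idx)→12480, (C,merge)→15360, (E,merge)→18080 …(+7); best=8080 via (C,hash)
  {ABCD}: card=1920; try (D,hash)→5880, (B,hash)→6840, (C,hash)→9080, (D,merge)→14880, (B,merge)→27360, (C,merge)→56360 …(+6); best=5880 via (D,hash)
  {ACDE}: card=640; try (D,hash)→8880, (C,hash)→11280, (E,hash)→12640, (E,nl_idx)→21440, (A,hash)→25280, (D,merge)→25880 …(+7); best=8880 via (D,hash)
  {ABCDE}: card=64; try (D,hash)→9800, (C,hash)→10280, (B,hash)→10920, (D,merge)→12080, (E,hash)→15000, (B,merge)→16720 …(+10); best=9800 via (D,hash)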